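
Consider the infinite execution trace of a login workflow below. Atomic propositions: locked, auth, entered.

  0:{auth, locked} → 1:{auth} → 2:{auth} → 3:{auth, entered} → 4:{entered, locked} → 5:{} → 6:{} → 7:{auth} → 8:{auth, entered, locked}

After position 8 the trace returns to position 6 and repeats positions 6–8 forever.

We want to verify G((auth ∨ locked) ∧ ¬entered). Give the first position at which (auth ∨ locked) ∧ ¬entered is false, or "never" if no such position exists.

3

Check (auth ∨ locked) ∧ ¬entered at each position in order: 0 ✓, 1 ✓, 2 ✓.
At position 3 the labels are {auth, entered}, so (auth ∨ locked) ∧ ¬entered is false there. This is the first violation.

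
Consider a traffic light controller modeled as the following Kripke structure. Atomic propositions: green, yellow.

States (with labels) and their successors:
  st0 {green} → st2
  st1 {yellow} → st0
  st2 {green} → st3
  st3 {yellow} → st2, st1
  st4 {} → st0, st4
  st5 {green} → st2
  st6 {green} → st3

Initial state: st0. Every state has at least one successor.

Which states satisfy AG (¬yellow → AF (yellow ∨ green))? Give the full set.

{st0, st1, st2, st3, st5, st6}

States satisfying ¬yellow → AF (yellow ∨ green): {st0, st1, st2, st3, st5, st6}.
States satisfying AG (¬yellow → AF (yellow ∨ green)): {st0, st1, st2, st3, st5, st6}.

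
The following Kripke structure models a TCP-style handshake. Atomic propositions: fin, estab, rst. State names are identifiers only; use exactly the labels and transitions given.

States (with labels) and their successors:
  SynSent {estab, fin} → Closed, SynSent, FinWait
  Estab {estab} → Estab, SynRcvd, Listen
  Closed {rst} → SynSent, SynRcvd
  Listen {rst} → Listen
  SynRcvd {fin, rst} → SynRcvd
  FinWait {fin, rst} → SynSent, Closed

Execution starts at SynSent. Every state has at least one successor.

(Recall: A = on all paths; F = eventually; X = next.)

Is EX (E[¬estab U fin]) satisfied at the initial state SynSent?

Satisfied

States satisfying E[¬estab U fin]: {SynSent, Closed, SynRcvd, FinWait}.
States satisfying EX (E[¬estab U fin]): {SynSent, Estab, Closed, SynRcvd, FinWait}.
SynSent ∈ Sat(EX (E[¬estab U fin])).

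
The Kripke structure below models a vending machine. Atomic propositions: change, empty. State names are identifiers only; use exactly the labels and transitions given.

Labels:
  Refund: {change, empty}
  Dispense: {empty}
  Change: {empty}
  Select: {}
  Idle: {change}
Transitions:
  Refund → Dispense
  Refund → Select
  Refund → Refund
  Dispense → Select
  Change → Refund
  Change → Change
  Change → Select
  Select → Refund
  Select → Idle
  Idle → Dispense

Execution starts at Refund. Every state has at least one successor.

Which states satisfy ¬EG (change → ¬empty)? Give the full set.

{Refund}

States satisfying change → ¬empty: {Dispense, Change, Select, Idle}.
States satisfying EG (change → ¬empty): {Dispense, Change, Select, Idle}.
States satisfying ¬EG (change → ¬empty): {Refund}.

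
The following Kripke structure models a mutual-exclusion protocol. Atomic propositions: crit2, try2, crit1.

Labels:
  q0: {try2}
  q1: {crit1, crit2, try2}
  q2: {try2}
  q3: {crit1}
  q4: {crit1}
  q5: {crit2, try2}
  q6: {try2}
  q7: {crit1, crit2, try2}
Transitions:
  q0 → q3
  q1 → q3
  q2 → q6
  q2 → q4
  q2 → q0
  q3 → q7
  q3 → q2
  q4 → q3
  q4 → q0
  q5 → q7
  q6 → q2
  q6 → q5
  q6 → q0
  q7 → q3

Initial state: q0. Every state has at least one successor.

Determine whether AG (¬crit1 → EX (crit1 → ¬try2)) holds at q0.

No

States satisfying ¬crit1 → EX (crit1 → ¬try2): {q0, q1, q2, q3, q4, q6, q7}.
States satisfying AG (¬crit1 → EX (crit1 → ¬try2)): ∅.
q5 is reachable from q0 and violates ¬crit1 → EX (crit1 → ¬try2), so AG fails at q0.
q0 ∉ Sat(AG (¬crit1 → EX (crit1 → ¬try2))).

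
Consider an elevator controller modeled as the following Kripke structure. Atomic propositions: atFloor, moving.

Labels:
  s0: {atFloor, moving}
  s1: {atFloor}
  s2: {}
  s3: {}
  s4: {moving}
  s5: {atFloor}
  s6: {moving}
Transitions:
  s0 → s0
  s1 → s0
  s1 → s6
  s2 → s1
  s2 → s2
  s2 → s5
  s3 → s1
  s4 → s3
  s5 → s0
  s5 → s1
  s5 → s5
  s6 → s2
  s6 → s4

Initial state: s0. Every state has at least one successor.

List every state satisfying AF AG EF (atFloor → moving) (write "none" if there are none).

States satisfying AG EF (atFloor → moving): {s0, s1, s2, s3, s4, s5, s6}.
States satisfying AF AG EF (atFloor → moving): {s0, s1, s2, s3, s4, s5, s6}.

{s0, s1, s2, s3, s4, s5, s6}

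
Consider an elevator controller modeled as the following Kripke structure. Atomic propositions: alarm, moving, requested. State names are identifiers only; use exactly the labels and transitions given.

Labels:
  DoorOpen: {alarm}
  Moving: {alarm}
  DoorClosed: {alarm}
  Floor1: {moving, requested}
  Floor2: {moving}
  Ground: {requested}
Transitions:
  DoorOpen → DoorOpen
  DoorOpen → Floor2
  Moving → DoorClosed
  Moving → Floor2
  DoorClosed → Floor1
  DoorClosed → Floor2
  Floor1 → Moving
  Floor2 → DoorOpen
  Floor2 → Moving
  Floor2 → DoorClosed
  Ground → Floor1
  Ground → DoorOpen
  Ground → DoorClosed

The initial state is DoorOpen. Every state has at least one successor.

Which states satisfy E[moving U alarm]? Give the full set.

States satisfying moving: {Floor1, Floor2}.
States satisfying alarm: {DoorOpen, Moving, DoorClosed}.
States satisfying E[moving U alarm]: {DoorOpen, Moving, DoorClosed, Floor1, Floor2}.

{DoorOpen, Moving, DoorClosed, Floor1, Floor2}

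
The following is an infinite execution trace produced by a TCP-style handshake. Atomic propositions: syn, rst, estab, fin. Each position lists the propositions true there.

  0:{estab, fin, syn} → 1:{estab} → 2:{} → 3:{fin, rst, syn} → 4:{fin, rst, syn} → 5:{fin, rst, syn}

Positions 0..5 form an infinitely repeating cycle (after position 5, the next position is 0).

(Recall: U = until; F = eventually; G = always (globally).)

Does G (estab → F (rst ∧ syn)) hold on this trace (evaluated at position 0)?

estab → F (rst ∧ syn) holds at every position 0..5, and those are all positions ever visited, so G (estab → F (rst ∧ syn)) holds.
Positions where estab holds: 0, 1.
Check F (rst ∧ syn) at each: 0→ok, 1→ok.

Satisfied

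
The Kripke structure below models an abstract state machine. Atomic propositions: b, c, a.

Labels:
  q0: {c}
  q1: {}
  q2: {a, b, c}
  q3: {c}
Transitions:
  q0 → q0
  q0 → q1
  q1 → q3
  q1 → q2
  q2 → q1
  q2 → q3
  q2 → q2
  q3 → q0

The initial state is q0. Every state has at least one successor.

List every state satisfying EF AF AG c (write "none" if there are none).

none

States satisfying AF AG c: ∅.
States satisfying EF AF AG c: ∅.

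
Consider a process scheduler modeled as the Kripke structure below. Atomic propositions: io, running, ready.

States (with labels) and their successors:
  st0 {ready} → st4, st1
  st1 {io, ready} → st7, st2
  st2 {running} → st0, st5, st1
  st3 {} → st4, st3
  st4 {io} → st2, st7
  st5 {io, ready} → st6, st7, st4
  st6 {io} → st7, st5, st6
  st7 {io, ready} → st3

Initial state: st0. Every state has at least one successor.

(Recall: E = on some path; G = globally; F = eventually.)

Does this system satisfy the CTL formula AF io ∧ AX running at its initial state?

States satisfying io: {st1, st4, st5, st6, st7}.
States satisfying AF io: {st0, st1, st2, st4, st5, st6, st7}.
States satisfying running: {st2}.
States satisfying AX running: ∅.
States satisfying AF io ∧ AX running: ∅.
st0 ∉ Sat(AF io ∧ AX running).

No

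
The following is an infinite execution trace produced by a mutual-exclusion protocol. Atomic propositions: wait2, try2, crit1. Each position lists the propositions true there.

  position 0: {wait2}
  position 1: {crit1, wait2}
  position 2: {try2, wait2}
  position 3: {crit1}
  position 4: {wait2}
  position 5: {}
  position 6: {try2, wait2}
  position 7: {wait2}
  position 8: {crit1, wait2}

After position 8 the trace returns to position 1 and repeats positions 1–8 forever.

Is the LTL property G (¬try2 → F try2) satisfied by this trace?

¬try2 → F try2 holds at every position 0..8, and those are all positions ever visited, so G (¬try2 → F try2) holds.
Positions where ¬try2 holds: 0, 1, 3, 4, 5, 7, 8.
Check F try2 at each: 0→ok, 1→ok, 3→ok, 4→ok, 5→ok, 7→ok, 8→ok.

Satisfied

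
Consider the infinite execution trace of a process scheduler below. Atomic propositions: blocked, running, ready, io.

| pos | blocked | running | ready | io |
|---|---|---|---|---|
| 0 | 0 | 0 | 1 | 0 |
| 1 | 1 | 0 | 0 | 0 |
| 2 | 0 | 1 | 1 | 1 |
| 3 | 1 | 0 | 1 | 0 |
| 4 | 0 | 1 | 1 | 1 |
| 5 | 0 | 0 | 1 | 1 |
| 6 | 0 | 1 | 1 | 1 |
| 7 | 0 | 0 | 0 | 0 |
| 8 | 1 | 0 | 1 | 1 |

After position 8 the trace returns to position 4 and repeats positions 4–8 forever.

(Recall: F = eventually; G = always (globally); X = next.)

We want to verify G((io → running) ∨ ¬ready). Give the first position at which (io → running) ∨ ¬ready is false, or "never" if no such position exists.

Check (io → running) ∨ ¬ready at each position in order: 0 ✓, 1 ✓, 2 ✓, 3 ✓, 4 ✓.
At position 5 the labels are {io, ready}, so (io → running) ∨ ¬ready is false there. This is the first violation.

5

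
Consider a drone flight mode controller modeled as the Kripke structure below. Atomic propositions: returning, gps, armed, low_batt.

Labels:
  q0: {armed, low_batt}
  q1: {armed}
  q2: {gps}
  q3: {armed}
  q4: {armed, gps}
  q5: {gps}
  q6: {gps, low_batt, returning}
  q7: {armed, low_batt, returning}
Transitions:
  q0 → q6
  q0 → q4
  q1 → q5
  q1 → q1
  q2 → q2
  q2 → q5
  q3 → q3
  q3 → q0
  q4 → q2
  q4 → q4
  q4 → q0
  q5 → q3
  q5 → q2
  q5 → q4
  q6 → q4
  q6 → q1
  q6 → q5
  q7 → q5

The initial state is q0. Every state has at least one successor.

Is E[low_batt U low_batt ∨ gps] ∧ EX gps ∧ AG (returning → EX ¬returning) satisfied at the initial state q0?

States satisfying low_batt: {q0, q6, q7}.
States satisfying low_batt ∨ gps: {q0, q2, q4, q5, q6, q7}.
States satisfying E[low_batt U low_batt ∨ gps]: {q0, q2, q4, q5, q6, q7}.
States satisfying gps: {q2, q4, q5, q6}.
States satisfying EX gps: {q0, q1, q2, q4, q5, q6, q7}.
States satisfying returning → EX ¬returning: {q0, q1, q2, q3, q4, q5, q6, q7}.
States satisfying AG (returning → EX ¬returning): {q0, q1, q2, q3, q4, q5, q6, q7}.
States satisfying EX gps ∧ AG (returning → EX ¬returning): {q0, q1, q2, q4, q5, q6, q7}.
States satisfying E[low_batt U low_batt ∨ gps] ∧ EX gps ∧ AG (returning → EX ¬returning): {q0, q2, q4, q5, q6, q7}.
q0 ∈ Sat(E[low_batt U low_batt ∨ gps] ∧ EX gps ∧ AG (returning → EX ¬returning)).

Holds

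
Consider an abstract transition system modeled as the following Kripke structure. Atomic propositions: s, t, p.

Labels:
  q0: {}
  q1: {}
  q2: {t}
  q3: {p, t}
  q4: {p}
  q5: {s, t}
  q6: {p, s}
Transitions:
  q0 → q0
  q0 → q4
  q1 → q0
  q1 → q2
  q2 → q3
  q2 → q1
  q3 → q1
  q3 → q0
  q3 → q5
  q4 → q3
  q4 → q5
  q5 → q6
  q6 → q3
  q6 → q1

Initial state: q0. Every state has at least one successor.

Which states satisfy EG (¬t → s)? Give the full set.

{q2, q3, q5, q6}

States satisfying ¬t → s: {q2, q3, q5, q6}.
States satisfying EG (¬t → s): {q2, q3, q5, q6}.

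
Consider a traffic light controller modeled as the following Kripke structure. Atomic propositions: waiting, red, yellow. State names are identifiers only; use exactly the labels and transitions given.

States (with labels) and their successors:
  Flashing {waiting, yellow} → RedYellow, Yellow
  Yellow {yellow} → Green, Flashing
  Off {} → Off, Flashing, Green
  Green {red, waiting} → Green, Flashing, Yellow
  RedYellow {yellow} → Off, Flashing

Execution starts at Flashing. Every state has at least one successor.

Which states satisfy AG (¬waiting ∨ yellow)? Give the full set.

States satisfying ¬waiting ∨ yellow: {Flashing, Yellow, Off, RedYellow}.
States satisfying AG (¬waiting ∨ yellow): ∅.

none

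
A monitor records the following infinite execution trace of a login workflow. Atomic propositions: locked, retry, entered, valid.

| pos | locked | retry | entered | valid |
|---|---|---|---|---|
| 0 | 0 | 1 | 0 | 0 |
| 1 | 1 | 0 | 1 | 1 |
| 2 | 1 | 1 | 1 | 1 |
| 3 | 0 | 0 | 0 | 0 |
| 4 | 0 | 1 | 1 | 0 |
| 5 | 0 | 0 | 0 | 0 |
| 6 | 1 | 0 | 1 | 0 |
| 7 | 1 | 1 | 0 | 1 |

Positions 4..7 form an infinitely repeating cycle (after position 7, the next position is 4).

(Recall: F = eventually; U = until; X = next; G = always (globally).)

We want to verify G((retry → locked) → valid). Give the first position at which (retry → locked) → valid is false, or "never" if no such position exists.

Check (retry → locked) → valid at each position in order: 0 ✓, 1 ✓, 2 ✓.
At position 3 the labels are {}, so (retry → locked) → valid is false there. This is the first violation.

3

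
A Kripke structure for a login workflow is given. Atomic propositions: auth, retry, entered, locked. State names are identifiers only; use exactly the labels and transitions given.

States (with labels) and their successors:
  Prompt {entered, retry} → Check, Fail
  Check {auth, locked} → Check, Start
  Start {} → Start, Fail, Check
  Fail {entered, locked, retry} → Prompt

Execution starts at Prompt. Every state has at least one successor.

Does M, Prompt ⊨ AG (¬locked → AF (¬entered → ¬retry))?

States satisfying ¬locked → AF (¬entered → ¬retry): {Prompt, Check, Start, Fail}.
States satisfying AG (¬locked → AF (¬entered → ¬retry)): {Prompt, Check, Start, Fail}.
Every state reachable from Prompt satisfies ¬locked → AF (¬entered → ¬retry).
Prompt ∈ Sat(AG (¬locked → AF (¬entered → ¬retry))).

Yes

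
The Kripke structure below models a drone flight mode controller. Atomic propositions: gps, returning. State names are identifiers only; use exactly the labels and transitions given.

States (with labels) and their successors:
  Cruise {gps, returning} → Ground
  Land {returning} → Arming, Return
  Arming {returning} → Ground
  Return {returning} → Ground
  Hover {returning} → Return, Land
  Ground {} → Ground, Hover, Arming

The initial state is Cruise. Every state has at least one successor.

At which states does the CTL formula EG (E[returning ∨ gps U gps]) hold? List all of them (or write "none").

none

States satisfying E[returning ∨ gps U gps]: {Cruise}.
States satisfying EG (E[returning ∨ gps U gps]): ∅.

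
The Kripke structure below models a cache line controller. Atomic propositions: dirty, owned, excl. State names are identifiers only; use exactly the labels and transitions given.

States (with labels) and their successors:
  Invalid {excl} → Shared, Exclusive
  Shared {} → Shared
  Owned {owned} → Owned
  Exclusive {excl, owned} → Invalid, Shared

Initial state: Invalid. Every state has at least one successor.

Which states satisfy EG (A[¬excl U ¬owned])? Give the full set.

States satisfying A[¬excl U ¬owned]: {Invalid, Shared}.
States satisfying EG (A[¬excl U ¬owned]): {Invalid, Shared}.

{Invalid, Shared}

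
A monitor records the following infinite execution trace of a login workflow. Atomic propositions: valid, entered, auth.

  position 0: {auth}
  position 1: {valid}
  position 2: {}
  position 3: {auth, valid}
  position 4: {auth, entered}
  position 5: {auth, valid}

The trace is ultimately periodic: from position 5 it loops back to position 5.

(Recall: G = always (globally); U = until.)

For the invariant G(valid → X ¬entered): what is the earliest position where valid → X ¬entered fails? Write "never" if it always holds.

Check valid → X ¬entered at each position in order: 0 ✓, 1 ✓, 2 ✓.
At position 3 the labels are {auth, valid} and the next position 4 has {auth, entered}, so valid → X ¬entered is false there. This is the first violation.

3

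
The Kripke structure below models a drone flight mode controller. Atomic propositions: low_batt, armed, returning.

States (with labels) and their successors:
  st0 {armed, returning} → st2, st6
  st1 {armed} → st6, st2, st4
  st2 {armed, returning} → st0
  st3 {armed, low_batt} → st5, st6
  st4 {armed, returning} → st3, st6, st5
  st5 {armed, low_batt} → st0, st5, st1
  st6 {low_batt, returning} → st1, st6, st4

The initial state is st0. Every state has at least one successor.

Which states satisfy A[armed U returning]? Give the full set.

States satisfying armed: {st0, st1, st2, st3, st4, st5}.
States satisfying returning: {st0, st2, st4, st6}.
States satisfying A[armed U returning]: {st0, st1, st2, st4, st6}.

{st0, st1, st2, st4, st6}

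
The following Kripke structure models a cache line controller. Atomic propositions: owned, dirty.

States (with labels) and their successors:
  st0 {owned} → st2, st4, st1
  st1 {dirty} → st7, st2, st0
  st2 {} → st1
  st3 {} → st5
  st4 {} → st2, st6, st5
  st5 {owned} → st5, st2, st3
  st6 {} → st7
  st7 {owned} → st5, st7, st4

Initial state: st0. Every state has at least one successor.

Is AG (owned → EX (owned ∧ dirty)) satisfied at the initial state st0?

States satisfying owned → EX (owned ∧ dirty): {st1, st2, st3, st4, st6}.
States satisfying AG (owned → EX (owned ∧ dirty)): ∅.
st0 is reachable from st0 and violates owned → EX (owned ∧ dirty), so AG fails at st0.
st0 ∉ Sat(AG (owned → EX (owned ∧ dirty))).

Violated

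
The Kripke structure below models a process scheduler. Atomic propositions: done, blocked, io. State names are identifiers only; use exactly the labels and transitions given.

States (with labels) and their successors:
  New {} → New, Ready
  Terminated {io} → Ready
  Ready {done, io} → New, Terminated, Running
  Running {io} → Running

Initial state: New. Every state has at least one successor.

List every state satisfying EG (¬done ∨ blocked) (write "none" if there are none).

{New, Running}

States satisfying ¬done ∨ blocked: {New, Terminated, Running}.
States satisfying EG (¬done ∨ blocked): {New, Running}.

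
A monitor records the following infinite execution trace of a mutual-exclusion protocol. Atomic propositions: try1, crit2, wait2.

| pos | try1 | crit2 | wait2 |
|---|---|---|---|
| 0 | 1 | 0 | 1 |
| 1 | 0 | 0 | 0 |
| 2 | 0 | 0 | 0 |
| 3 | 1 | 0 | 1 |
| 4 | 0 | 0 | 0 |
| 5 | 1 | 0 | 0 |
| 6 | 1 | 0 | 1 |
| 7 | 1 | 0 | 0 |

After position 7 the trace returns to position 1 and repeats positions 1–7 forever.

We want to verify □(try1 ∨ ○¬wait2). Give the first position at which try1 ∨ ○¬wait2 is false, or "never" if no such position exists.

Check try1 ∨ ○¬wait2 at each position in order: 0 ✓, 1 ✓.
At position 2 the labels are {} and the next position 3 has {try1, wait2}, so try1 ∨ ○¬wait2 is false there. This is the first violation.

2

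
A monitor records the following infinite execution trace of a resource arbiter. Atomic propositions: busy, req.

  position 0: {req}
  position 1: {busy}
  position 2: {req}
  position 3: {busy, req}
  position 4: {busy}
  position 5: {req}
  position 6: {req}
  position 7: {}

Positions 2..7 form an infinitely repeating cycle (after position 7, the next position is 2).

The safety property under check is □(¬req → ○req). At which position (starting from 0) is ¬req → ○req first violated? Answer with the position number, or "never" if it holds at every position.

¬req → ○req holds at every position 0..7, and those are all the positions the trace ever visits, so the invariant □(¬req → ○req) is never violated.

never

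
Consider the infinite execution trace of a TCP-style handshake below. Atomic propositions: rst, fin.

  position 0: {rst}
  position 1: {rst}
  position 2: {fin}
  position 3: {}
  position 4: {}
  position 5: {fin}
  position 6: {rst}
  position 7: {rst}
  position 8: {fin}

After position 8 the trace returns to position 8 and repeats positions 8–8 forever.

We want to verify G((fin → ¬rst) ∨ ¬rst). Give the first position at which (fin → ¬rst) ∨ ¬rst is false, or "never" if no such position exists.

(fin → ¬rst) ∨ ¬rst holds at every position 0..8, and those are all the positions the trace ever visits, so the invariant G((fin → ¬rst) ∨ ¬rst) is never violated.

never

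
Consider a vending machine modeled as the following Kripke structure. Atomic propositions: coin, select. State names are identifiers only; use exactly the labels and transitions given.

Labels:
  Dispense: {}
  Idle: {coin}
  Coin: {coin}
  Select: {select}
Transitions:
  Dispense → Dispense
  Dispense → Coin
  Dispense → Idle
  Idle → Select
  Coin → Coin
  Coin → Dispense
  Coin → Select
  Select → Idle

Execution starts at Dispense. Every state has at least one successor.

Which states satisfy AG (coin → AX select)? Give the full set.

States satisfying coin → AX select: {Dispense, Idle, Select}.
States satisfying AG (coin → AX select): {Idle, Select}.

{Idle, Select}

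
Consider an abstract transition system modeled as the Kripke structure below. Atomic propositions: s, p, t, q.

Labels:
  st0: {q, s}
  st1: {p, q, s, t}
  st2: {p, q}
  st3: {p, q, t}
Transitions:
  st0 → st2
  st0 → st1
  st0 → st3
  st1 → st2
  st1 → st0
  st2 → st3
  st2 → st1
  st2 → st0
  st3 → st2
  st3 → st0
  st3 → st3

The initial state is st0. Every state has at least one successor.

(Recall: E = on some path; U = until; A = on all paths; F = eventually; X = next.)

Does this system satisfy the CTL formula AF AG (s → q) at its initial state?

States satisfying AG (s → q): {st0, st1, st2, st3}.
States satisfying AF AG (s → q): {st0, st1, st2, st3}.
st0 ∈ Sat(AF AG (s → q)).

Yes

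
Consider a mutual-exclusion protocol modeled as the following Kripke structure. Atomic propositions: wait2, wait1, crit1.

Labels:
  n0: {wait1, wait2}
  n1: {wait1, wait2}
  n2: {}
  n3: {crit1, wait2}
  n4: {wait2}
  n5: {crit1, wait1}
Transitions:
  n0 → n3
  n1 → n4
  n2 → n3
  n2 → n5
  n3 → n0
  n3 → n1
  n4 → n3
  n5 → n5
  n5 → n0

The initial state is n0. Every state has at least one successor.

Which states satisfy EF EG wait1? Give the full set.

{n2, n5}

States satisfying EG wait1: {n5}.
States satisfying EF EG wait1: {n2, n5}.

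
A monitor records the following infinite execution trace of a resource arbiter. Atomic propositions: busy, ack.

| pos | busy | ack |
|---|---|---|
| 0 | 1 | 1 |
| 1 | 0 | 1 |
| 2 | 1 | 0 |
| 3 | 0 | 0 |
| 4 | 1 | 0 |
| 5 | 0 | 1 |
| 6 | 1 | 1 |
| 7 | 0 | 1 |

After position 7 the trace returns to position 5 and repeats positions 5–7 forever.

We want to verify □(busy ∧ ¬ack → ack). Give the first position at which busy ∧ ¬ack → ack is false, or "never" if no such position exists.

Check busy ∧ ¬ack → ack at each position in order: 0 ✓, 1 ✓.
At position 2 the labels are {busy}, so busy ∧ ¬ack → ack is false there. This is the first violation.

2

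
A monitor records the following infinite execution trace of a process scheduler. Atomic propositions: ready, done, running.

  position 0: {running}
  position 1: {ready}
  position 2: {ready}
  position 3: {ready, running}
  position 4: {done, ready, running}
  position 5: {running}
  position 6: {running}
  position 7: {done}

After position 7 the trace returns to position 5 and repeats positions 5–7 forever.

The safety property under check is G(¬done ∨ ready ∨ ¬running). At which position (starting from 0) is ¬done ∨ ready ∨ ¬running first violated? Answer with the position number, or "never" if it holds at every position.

¬done ∨ ready ∨ ¬running holds at every position 0..7, and those are all the positions the trace ever visits, so the invariant G(¬done ∨ ready ∨ ¬running) is never violated.

never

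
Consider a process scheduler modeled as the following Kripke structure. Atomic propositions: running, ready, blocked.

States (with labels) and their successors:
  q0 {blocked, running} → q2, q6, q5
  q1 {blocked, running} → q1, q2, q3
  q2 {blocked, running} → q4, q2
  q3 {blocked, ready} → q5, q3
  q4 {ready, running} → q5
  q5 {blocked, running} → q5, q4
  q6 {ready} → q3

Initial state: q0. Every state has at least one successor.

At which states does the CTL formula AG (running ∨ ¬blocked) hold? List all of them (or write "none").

{q2, q4, q5}

States satisfying running ∨ ¬blocked: {q0, q1, q2, q4, q5, q6}.
States satisfying AG (running ∨ ¬blocked): {q2, q4, q5}.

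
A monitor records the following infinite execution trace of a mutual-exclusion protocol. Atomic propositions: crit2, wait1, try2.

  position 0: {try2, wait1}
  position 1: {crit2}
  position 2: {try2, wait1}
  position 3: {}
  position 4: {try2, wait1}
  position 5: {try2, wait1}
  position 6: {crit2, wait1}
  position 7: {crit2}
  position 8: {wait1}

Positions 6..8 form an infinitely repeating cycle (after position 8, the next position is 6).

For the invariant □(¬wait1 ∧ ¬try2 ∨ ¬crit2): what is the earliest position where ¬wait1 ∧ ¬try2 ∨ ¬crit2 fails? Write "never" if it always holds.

6

Check ¬wait1 ∧ ¬try2 ∨ ¬crit2 at each position in order: 0 ✓, 1 ✓, 2 ✓, 3 ✓, 4 ✓, 5 ✓.
At position 6 the labels are {crit2, wait1}, so ¬wait1 ∧ ¬try2 ∨ ¬crit2 is false there. This is the first violation.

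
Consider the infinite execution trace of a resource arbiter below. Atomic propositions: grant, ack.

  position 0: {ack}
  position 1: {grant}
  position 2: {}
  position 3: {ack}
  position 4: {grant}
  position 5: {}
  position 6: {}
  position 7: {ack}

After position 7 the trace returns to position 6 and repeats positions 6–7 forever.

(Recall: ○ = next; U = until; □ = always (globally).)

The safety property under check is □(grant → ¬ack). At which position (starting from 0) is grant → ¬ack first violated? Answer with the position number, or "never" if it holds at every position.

never

grant → ¬ack holds at every position 0..7, and those are all the positions the trace ever visits, so the invariant □(grant → ¬ack) is never violated.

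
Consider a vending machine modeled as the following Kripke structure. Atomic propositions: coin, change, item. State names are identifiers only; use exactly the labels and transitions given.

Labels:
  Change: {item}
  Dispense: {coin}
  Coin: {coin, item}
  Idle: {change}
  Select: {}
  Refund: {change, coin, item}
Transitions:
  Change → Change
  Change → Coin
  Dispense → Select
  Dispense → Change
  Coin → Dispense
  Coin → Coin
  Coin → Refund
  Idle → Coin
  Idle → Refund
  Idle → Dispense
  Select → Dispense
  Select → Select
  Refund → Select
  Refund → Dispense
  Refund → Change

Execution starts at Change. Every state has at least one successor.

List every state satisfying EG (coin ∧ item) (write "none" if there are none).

{Coin}

States satisfying coin ∧ item: {Coin, Refund}.
States satisfying EG (coin ∧ item): {Coin}.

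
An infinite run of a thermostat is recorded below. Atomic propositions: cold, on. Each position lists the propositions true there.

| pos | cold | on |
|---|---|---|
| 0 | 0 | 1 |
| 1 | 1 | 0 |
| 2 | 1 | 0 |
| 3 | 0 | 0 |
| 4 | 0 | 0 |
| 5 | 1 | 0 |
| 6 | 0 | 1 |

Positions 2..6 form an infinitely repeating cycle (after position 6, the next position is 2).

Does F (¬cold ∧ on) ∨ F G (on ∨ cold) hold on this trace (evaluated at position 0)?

Yes

¬cold ∧ on holds at position 0, which is reachable from 0, so F (¬cold ∧ on) holds.
G (on ∨ cold) is false at every position 0..6, so it never becomes true and F G (on ∨ cold) fails.
At position 0: F (¬cold ∧ on) is true; F G (on ∨ cold) is false; so F (¬cold ∧ on) ∨ F G (on ∨ cold) is true.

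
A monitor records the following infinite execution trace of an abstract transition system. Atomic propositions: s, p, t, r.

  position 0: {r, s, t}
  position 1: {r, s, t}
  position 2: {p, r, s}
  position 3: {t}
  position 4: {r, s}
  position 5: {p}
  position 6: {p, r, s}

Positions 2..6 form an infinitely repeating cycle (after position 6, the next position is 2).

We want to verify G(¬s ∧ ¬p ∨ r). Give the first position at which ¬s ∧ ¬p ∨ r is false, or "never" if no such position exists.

Check ¬s ∧ ¬p ∨ r at each position in order: 0 ✓, 1 ✓, 2 ✓, 3 ✓, 4 ✓.
At position 5 the labels are {p}, so ¬s ∧ ¬p ∨ r is false there. This is the first violation.

5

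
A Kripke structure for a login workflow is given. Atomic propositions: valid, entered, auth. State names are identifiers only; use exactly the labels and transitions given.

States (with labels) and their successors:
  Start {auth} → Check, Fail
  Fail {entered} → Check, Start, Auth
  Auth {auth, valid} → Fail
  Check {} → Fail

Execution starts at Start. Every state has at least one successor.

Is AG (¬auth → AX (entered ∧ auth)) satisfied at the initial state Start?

States satisfying ¬auth → AX (entered ∧ auth): {Start, Auth}.
States satisfying AG (¬auth → AX (entered ∧ auth)): ∅.
Check is reachable from Start and violates ¬auth → AX (entered ∧ auth), so AG fails at Start.
Start ∉ Sat(AG (¬auth → AX (entered ∧ auth))).

No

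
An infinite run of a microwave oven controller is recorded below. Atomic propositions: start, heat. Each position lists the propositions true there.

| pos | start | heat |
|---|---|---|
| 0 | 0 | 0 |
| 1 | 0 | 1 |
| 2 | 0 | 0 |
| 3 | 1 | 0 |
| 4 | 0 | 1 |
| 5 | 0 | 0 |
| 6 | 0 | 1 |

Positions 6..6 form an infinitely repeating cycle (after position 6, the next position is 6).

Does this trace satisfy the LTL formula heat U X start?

No

Walking from position 0: at position 0, X start has not yet held and heat fails, so heat U X start is false.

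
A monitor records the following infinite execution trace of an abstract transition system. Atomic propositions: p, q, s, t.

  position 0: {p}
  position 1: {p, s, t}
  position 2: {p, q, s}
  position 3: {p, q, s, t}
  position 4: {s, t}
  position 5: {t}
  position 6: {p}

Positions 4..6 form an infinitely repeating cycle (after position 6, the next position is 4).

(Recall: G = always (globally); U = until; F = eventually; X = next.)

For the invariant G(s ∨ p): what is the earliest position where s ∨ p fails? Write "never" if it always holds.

5

Check s ∨ p at each position in order: 0 ✓, 1 ✓, 2 ✓, 3 ✓, 4 ✓.
At position 5 the labels are {t}, so s ∨ p is false there. This is the first violation.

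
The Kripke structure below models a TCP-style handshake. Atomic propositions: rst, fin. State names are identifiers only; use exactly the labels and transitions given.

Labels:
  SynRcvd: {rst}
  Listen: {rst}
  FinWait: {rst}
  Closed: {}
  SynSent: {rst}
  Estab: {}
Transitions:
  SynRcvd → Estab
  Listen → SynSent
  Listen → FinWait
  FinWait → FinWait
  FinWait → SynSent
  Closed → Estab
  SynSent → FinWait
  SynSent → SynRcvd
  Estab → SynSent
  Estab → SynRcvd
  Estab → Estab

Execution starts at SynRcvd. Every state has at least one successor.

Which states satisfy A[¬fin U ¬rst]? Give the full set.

States satisfying ¬fin: {SynRcvd, Listen, FinWait, Closed, SynSent, Estab}.
States satisfying ¬rst: {Closed, Estab}.
States satisfying A[¬fin U ¬rst]: {SynRcvd, Closed, Estab}.

{SynRcvd, Closed, Estab}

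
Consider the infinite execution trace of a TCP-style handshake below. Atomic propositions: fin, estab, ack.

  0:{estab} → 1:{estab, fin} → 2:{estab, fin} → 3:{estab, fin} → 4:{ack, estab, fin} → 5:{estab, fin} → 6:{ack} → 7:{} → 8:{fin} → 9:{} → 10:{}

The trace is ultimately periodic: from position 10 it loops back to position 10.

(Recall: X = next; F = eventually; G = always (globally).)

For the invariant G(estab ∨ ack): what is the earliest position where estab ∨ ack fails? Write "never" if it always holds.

7

Check estab ∨ ack at each position in order: 0 ✓, 1 ✓, 2 ✓, 3 ✓, 4 ✓, 5 ✓, 6 ✓.
At position 7 the labels are {}, so estab ∨ ack is false there. This is the first violation.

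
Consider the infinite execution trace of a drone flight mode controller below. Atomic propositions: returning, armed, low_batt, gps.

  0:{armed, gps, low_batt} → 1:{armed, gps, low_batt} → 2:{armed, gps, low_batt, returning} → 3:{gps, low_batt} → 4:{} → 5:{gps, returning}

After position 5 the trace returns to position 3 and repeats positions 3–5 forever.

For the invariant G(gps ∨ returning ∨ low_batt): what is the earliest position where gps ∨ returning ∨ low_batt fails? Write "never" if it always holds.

4

Check gps ∨ returning ∨ low_batt at each position in order: 0 ✓, 1 ✓, 2 ✓, 3 ✓.
At position 4 the labels are {}, so gps ∨ returning ∨ low_batt is false there. This is the first violation.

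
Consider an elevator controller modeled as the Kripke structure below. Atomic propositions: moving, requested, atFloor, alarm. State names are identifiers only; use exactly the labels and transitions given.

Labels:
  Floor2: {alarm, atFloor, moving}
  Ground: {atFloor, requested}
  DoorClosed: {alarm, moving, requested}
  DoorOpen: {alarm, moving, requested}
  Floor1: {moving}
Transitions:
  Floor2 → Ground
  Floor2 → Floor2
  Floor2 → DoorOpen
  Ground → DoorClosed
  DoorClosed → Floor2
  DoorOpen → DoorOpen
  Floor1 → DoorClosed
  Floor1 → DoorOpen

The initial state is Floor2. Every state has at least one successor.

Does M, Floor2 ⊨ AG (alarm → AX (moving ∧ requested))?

States satisfying alarm → AX (moving ∧ requested): {Ground, DoorOpen, Floor1}.
States satisfying AG (alarm → AX (moving ∧ requested)): {DoorOpen}.
DoorClosed is reachable from Floor2 and violates alarm → AX (moving ∧ requested), so AG fails at Floor2.
Floor2 ∉ Sat(AG (alarm → AX (moving ∧ requested))).

Violated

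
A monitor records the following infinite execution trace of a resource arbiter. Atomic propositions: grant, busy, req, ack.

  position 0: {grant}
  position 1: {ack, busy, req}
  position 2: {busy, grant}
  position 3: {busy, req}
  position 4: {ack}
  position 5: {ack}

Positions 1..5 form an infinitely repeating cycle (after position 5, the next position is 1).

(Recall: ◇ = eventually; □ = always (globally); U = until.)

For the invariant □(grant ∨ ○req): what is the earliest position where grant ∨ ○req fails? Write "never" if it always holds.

Check grant ∨ ○req at each position in order: 0 ✓.
At position 1 the labels are {ack, busy, req} and the next position 2 has {busy, grant}, so grant ∨ ○req is false there. This is the first violation.

1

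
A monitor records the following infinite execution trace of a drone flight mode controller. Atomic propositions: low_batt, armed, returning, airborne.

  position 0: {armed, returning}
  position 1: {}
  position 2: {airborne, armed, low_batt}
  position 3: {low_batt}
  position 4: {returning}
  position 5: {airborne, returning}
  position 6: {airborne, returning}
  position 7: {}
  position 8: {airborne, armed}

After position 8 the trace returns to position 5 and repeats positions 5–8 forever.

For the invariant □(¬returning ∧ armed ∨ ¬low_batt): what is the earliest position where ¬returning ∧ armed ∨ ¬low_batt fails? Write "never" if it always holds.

Check ¬returning ∧ armed ∨ ¬low_batt at each position in order: 0 ✓, 1 ✓, 2 ✓.
At position 3 the labels are {low_batt}, so ¬returning ∧ armed ∨ ¬low_batt is false there. This is the first violation.

3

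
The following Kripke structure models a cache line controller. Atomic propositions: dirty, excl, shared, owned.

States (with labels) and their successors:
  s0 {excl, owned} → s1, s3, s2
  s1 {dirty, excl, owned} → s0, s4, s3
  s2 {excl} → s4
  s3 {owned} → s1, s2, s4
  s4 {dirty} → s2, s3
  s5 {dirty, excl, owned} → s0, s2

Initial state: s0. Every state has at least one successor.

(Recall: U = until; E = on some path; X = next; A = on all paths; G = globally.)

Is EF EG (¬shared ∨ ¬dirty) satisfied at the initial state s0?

States satisfying EG (¬shared ∨ ¬dirty): {s0, s1, s2, s3, s4, s5}.
States satisfying EF EG (¬shared ∨ ¬dirty): {s0, s1, s2, s3, s4, s5}.
Some path from s0 reaches a state where EG (¬shared ∨ ¬dirty) holds.
s0 ∈ Sat(EF EG (¬shared ∨ ¬dirty)).

Holds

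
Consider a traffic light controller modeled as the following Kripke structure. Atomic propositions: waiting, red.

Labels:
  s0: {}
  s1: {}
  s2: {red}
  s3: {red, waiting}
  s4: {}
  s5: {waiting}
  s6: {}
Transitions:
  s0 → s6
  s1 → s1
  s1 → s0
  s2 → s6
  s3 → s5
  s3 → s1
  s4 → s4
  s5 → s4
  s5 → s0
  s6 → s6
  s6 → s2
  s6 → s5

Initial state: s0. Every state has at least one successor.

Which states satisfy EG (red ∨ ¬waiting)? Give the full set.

{s0, s1, s2, s3, s4, s6}

States satisfying red ∨ ¬waiting: {s0, s1, s2, s3, s4, s6}.
States satisfying EG (red ∨ ¬waiting): {s0, s1, s2, s3, s4, s6}.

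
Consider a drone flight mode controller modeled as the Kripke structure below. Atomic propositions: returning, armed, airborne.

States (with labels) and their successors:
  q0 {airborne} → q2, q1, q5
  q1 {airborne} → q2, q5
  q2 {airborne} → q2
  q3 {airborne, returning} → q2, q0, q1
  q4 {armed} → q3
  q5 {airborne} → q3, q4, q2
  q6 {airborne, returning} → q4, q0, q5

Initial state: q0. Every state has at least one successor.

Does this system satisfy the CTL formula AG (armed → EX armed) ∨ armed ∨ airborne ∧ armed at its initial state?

States satisfying armed → EX armed: {q0, q1, q2, q3, q5, q6}.
States satisfying AG (armed → EX armed): {q2}.
States satisfying airborne ∧ armed: ∅.
States satisfying armed ∨ airborne ∧ armed: {q4}.
States satisfying AG (armed → EX armed) ∨ armed ∨ airborne ∧ armed: {q2, q4}.
q0 ∉ Sat(AG (armed → EX armed) ∨ armed ∨ airborne ∧ armed).

Violated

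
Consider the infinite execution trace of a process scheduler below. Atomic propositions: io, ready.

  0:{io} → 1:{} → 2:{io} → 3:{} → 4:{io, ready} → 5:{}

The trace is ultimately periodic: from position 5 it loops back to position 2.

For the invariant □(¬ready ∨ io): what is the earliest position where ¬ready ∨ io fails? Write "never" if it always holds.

never

¬ready ∨ io holds at every position 0..5, and those are all the positions the trace ever visits, so the invariant □(¬ready ∨ io) is never violated.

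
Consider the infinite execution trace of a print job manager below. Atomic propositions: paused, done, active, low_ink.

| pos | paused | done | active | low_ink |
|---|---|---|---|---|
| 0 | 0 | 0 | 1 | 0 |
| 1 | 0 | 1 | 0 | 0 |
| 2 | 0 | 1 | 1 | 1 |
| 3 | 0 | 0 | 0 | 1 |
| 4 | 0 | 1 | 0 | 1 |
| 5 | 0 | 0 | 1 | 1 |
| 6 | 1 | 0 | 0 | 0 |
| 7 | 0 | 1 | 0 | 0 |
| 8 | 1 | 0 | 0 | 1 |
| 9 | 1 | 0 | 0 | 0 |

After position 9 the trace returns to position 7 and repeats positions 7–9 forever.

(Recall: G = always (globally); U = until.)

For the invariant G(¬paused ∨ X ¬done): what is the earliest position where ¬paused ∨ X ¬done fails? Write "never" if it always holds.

6

Check ¬paused ∨ X ¬done at each position in order: 0 ✓, 1 ✓, 2 ✓, 3 ✓, 4 ✓, 5 ✓.
At position 6 the labels are {paused} and the next position 7 has {done}, so ¬paused ∨ X ¬done is false there. This is the first violation.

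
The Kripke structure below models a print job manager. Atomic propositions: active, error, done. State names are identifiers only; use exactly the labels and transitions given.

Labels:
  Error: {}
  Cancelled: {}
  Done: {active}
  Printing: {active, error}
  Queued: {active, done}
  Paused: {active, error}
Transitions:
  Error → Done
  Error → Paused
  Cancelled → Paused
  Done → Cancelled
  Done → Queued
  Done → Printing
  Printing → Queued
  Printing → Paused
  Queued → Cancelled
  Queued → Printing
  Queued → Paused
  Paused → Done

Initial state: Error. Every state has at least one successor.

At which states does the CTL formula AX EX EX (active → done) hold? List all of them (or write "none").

States satisfying EX EX (active → done): {Error, Done, Printing, Queued, Paused}.
States satisfying AX EX EX (active → done): {Error, Cancelled, Printing, Paused}.

{Error, Cancelled, Printing, Paused}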